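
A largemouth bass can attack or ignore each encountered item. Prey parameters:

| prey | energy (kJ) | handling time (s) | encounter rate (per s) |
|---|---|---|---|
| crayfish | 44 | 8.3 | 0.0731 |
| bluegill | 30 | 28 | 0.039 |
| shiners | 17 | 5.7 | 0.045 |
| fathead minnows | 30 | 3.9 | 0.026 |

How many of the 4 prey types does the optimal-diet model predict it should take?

3

Rank by E/h (kJ/s): fathead minnows 7.69, crayfish 5.3, shiners 2.98, bluegill 1.07. Include each in turn until the next type's E/h falls below the running intake rate.
Rate on top 1: 0.7082. crayfish: 5.3 > 0.7082 → include.
Rate on top 2: 2.34. shiners: 2.98 > 2.34 → include.
Rate on top 3: 2.424. bluegill: 1.07 < 2.424 → exclude; stop.
Optimal diet: fathead minnows, crayfish, shiners — 3 of 4 types.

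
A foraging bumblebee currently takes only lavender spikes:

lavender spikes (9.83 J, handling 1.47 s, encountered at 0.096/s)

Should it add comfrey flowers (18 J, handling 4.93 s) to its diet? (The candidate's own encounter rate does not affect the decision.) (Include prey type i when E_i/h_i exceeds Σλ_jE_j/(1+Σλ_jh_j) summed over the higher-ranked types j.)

On lavender spikes alone, R = ΣλE/(1+Σλh) = 0.9437/1.141 = 0.827 J/s.
Profitability of comfrey flowers: 18/4.93 = 3.651 J/s.
3.651 > 0.827, so adding comfrey flowers raises the average — include it.

Yes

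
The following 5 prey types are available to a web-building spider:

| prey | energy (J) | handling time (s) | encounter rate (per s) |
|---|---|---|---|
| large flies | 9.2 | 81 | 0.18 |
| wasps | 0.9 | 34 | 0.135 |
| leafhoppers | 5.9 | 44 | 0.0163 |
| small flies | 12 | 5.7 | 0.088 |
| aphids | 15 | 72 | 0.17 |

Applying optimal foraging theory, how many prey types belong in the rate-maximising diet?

Rank by E/h (J/s): small flies 2.11, aphids 0.208, leafhoppers 0.134, large flies 0.114, wasps 0.0265. Include each in turn until the next type's E/h falls below the running intake rate.
Rate on top 1: 0.7032. aphids: 0.208 < 0.7032 → exclude; stop.
Optimal diet: small flies — 1 of 5 types.

1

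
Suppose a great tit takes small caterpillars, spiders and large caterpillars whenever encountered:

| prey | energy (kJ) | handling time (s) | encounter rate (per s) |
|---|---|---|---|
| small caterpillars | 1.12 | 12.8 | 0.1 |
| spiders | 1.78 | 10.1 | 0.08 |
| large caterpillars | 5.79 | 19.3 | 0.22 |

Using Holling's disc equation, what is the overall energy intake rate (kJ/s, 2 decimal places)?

R = Σλ_iE_i / (1 + Σλ_ih_i)
Numerator: 0.1×1.12 + 0.08×1.78 + 0.22×5.79 = 1.528
Denominator: 1 + 0.1×12.8 + 0.08×10.1 + 0.22×19.3 = 7.334
R = 1.528/7.334 = 0.2084 kJ/s

0.21 kJ/s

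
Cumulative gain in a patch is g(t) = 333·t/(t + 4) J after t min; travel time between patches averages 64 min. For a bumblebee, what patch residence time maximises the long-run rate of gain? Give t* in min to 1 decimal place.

Maximise g(t)/(T+t): set derivative to zero → g'(t)(T+t) = g(t).
g'(t) = 333·4/(t + 4)². Setting 333·4/(t+4)² = 333t/[(t+4)(64+t)] gives 4(64+t) = t(t+4), so t² = 4×64 = 256.
t* = √256 = 16 min.

16.0 min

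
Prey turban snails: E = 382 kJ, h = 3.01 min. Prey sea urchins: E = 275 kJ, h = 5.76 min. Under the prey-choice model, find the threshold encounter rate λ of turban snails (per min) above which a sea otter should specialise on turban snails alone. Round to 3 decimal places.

0.200 per min

Drop sea urchins once their profitability E₂/h₂ falls below the rate achievable on turban snails alone: E₂/h₂ = λE₁/(1 + λh₁).
Solve for λ: λE₁h₂ = E₂(1 + λh₁) → λ(E₁h₂ − E₂h₁) = E₂ → λ = E₂/(E₁h₂ − E₂h₁).
λ = 275/(382×5.76 − 275×3.01) = 275/1373 = 0.2004 per min.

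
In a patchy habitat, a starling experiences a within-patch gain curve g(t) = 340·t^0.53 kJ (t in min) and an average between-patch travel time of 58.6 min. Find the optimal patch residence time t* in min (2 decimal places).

Maximise g(t)/(T+t): set derivative to zero → g'(t)(T+t) = g(t).
g'(t) = 0.53·340·t^-0.47. Setting 0.53·340·t^-0.47 = 340·t^0.53/(58.6+t) gives 0.53(58.6+t) = t, so 0.47·t = 0.53×58.6.
t* = 0.53×58.6/0.47 = 66.08 min.

66.08 min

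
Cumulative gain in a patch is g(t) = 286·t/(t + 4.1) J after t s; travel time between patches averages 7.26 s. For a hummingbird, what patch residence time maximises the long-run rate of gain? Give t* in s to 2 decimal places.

5.46 s

By the marginal value theorem, leave when the instantaneous gain rate g'(t) equals the habitat-wide average g(t)/(T + t).
g'(t) = 286·4.1/(t + 4.1)². Setting 286·4.1/(t+4.1)² = 286t/[(t+4.1)(7.26+t)] gives 4.1(7.26+t) = t(t+4.1), so t² = 4.1×7.26 = 29.77.
t* = √29.77 = 5.456 s.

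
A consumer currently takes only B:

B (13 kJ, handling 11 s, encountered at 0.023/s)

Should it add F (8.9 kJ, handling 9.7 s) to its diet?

On B alone, R = ΣλE/(1+Σλh) = 0.299/1.253 = 0.2386 kJ/s.
Profitability of F: 8.9/9.7 = 0.9175 kJ/s.
0.9175 > 0.2386, so adding F raises the average — include it.

Yes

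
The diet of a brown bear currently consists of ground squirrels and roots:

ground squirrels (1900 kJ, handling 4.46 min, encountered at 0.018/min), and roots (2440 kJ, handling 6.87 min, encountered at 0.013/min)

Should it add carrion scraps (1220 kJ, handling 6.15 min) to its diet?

Current rate: (0.018×1900 + 0.013×2440)/(1 + 0.018×4.46 + 0.013×6.87) = 56.36 kJ/min.
Profitability of carrion scraps: 1220/6.15 = 198.4 kJ/min.
Since 198.4 > R, including carrion scraps increases the long-run rate.

Yes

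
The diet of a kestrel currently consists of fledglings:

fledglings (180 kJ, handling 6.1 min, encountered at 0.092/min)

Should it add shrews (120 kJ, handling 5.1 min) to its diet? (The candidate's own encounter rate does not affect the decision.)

On fledglings alone, R = ΣλE/(1+Σλh) = 16.56/1.561 = 10.61 kJ/min.
Profitability of shrews: 120/5.1 = 23.53 kJ/min.
Since 23.53 > R, including shrews increases the long-run rate.

Yes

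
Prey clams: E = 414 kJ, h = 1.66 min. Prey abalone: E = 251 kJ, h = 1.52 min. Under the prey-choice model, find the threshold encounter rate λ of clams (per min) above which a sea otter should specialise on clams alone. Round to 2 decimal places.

1.18 per min

At the threshold, the rate on clams alone equals the profitability of abalone: λ·414/(1 + λ·1.66) = 251/1.52 = 165.1.
Rearranging, λ(414 − 165.1×1.66) = 165.1, so λ = 165.1/139.9 = 1.181 per min.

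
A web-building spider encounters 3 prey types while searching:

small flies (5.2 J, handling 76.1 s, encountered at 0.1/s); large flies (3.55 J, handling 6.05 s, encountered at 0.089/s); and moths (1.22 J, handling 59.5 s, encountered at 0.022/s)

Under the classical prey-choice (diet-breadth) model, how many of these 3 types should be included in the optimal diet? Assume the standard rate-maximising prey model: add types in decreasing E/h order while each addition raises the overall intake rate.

1

E/h in descending order: large flies 0.587, small flies 0.0683, moths 0.0205 J/s. The optimal diet is the largest prefix of this list for which every included type satisfies E_i/h_i > R on the types above it.
Rate on top 1: 0.2054. small flies: 0.0683 < 0.2054 → exclude; stop.
Optimal diet: large flies — 1 of 3 types.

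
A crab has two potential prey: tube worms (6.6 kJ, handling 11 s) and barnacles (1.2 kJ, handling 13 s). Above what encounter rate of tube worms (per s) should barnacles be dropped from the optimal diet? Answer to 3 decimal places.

0.017 per s

The zero-one rule: include barnacles iff E₂/h₂ > λE₁/(1+λh₁). Equality gives the switch point.
λE₁h₂ = E₂ + λE₂h₁ ⇒ λ = E₂/(E₁h₂ − E₂h₁) = 1.2/(85.8 − 13.2) = 0.01653 per s.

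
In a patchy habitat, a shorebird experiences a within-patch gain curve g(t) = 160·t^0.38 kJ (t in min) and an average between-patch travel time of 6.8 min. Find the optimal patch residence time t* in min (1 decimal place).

4.2 min

Maximise g(t)/(T+t): set derivative to zero → g'(t)(T+t) = g(t).
g'(t) = 0.38·160·t^-0.62. Setting 0.38·160·t^-0.62 = 160·t^0.38/(6.8+t) gives 0.38(6.8+t) = t, so 0.62·t = 0.38×6.8.
t* = 0.38×6.8/0.62 = 4.168 min.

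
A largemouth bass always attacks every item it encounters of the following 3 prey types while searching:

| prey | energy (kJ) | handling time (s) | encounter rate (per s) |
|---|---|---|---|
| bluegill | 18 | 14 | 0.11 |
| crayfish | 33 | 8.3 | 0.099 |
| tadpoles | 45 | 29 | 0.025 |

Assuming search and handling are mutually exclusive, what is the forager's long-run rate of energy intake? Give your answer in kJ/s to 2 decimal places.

R = (0.11×18 + 0.099×33 + 0.025×45) / (1 + 0.11×14 + 0.099×8.3 + 0.025×29) = 6.372/4.087 = 1.559 kJ/s.

1.56 kJ/s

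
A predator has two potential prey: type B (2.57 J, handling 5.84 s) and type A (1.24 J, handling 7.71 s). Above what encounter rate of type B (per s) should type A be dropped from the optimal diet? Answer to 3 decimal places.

0.099 per s

Drop type A once their profitability E₂/h₂ falls below the rate achievable on type B alone: E₂/h₂ = λE₁/(1 + λh₁).
Solve for λ: λE₁h₂ = E₂(1 + λh₁) → λ(E₁h₂ − E₂h₁) = E₂ → λ = E₂/(E₁h₂ − E₂h₁).
λ = 1.24/(2.57×7.71 − 1.24×5.84) = 1.24/12.57 = 0.09862 per s.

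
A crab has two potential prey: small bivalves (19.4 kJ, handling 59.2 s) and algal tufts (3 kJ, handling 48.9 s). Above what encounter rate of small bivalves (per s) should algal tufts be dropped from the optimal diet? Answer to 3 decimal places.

The zero-one rule: include algal tufts iff E₂/h₂ > λE₁/(1+λh₁). Equality gives the switch point.
λE₁h₂ = E₂ + λE₂h₁ ⇒ λ = E₂/(E₁h₂ − E₂h₁) = 3/(948.7 − 177.6) = 0.003891 per s.

0.004 per s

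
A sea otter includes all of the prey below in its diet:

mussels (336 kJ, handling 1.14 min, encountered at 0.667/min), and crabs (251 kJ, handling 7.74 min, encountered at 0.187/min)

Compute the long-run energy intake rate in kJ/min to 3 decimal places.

84.498 kJ/min

Energy encountered per unit search time: 0.667×336 + 0.187×251 = 271 kJ/min.
Handling time per unit search time: 0.667×1.14 + 0.187×7.74 = 2.208.
Rate = 271/(1 + 2.208) = 84.5 kJ/min.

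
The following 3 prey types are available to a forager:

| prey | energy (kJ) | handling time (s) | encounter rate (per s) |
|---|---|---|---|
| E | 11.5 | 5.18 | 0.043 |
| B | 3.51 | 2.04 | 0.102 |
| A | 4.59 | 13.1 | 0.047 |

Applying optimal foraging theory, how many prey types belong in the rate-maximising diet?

2

Profitabilities (E/h, kJ/s): E 2.22, B 1.72, A 0.35. Add prey in this order while the next type's profitability exceeds the intake rate on those already taken.
Rate on top 1: 0.4044. B: 1.72 > 0.4044 → include.
Rate on top 2: 0.5958. A: 0.35 < 0.5958 → exclude; stop.
Optimal diet: E, B — 2 of 3 types.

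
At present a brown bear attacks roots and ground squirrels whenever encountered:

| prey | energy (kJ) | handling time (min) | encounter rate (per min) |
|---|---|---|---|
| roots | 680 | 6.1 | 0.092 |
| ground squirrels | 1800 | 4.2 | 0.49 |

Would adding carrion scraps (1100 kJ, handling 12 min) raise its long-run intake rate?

Intake rate on the current diet: R = (0.092×680 + 0.49×1800) / (1 + 0.092×6.1 + 0.49×4.2) = 944.6/3.619 = 261 kJ/min.
Profitability of carrion scraps: 1100/12 = 91.67 kJ/min.
Since 91.67 < R, time spent handling carrion scraps is better spent searching.

No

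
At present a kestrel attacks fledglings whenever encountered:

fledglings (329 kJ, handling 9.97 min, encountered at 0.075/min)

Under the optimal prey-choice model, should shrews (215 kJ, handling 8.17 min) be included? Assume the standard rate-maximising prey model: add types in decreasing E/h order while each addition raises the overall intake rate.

Yes

Intake rate on the current diet: R = (0.075×329) / (1 + 0.075×9.97) = 24.68/1.748 = 14.12 kJ/min.
Profitability of shrews: 215/8.17 = 26.32 kJ/min.
Since 26.32 > R, including shrews increases the long-run rate.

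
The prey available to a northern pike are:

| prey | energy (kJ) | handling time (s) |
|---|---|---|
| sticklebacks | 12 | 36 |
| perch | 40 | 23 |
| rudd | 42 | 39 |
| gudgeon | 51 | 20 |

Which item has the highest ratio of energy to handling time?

Profitability E/h (kJ/s): sticklebacks = 12/36 = 0.333, perch = 40/23 = 1.74, rudd = 42/39 = 1.08, gudgeon = 51/20 = 2.55.
Ranked: gudgeon > perch > rudd > sticklebacks.

gudgeon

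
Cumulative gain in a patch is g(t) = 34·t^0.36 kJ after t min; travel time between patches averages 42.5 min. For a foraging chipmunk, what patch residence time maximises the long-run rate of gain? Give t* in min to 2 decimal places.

Maximise g(t)/(T+t): set derivative to zero → g'(t)(T+t) = g(t).
g'(t) = 0.36·34·t^-0.64. Setting 0.36·34·t^-0.64 = 34·t^0.36/(42.5+t) gives 0.36(42.5+t) = t, so 0.64·t = 0.36×42.5.
t* = 0.36×42.5/0.64 = 23.91 min.

23.91 min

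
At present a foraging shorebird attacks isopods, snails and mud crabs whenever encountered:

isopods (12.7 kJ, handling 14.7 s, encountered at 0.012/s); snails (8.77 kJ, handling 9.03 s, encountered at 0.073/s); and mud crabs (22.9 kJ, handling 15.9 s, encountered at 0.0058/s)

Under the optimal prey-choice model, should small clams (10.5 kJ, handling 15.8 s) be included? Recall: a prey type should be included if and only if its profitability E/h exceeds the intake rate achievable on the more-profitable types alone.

On isopods, snails and mud crabs alone, R = ΣλE/(1+Σλh) = 0.9254/1.928 = 0.48 kJ/s.
small clams: E/h = 10.5/15.8 = 0.6646 kJ/s.
Since 0.6646 > R, including small clams increases the long-run rate.

Yes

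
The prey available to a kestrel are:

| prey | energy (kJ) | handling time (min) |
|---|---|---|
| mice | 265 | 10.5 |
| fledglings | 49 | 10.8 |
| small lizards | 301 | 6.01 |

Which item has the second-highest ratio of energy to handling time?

In descending order of E/h:
small lizards: 301/6.01 = 50.1 kJ/min
mice: 265/10.5 = 25.2 kJ/min
fledglings: 49/10.8 = 4.54 kJ/min

mice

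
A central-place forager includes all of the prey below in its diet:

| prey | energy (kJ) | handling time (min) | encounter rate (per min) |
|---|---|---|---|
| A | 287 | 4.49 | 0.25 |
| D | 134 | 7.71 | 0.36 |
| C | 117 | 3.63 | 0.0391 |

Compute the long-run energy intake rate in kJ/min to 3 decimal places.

24.715 kJ/min

Energy encountered per unit search time: 0.25×287 + 0.36×134 + 0.0391×117 = 124.6 kJ/min.
Handling time per unit search time: 0.25×4.49 + 0.36×7.71 + 0.0391×3.63 = 4.04.
Rate = 124.6/(1 + 4.04) = 24.72 kJ/min.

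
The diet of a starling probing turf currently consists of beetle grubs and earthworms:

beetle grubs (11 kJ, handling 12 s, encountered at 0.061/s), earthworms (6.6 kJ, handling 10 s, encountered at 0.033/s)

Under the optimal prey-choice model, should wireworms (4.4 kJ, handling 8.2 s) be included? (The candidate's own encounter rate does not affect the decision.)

Yes

Current rate: (0.061×11 + 0.033×6.6)/(1 + 0.061×12 + 0.033×10) = 0.431 kJ/s.
Profitability of wireworms: 4.4/8.2 = 0.5366 kJ/s.
Since 0.5366 > R, including wireworms increases the long-run rate.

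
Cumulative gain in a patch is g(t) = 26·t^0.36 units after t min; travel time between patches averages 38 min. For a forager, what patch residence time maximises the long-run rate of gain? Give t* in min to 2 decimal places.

21.38 min

By the marginal value theorem, leave when the instantaneous gain rate g'(t) equals the habitat-wide average g(t)/(T + t).
g'(t) = 0.36·26·t^-0.64. Setting 0.36·26·t^-0.64 = 26·t^0.36/(38+t) gives 0.36(38+t) = t, so 0.64·t = 0.36×38.
t* = 0.36×38/0.64 = 21.38 min.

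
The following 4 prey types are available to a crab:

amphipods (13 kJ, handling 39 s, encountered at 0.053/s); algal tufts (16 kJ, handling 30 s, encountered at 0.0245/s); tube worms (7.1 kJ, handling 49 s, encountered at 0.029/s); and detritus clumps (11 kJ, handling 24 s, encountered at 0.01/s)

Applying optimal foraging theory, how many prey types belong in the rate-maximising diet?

Rank by E/h (kJ/s): algal tufts 0.533, detritus clumps 0.458, amphipods 0.333, tube worms 0.145. Include each in turn until the next type's E/h falls below the running intake rate.
Rate on top 1: 0.2259. detritus clumps: 0.458 > 0.2259 → include.
Rate on top 2: 0.2542. amphipods: 0.333 > 0.2542 → include.
Rate on top 3: 0.2947. tube worms: 0.145 < 0.2947 → exclude; stop.
Optimal diet: algal tufts, detritus clumps, amphipods — 3 of 4 types.

3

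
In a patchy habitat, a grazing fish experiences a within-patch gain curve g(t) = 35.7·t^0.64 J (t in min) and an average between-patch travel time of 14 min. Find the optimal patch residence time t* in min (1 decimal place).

24.9 min

Optimal t* satisfies g'(t*) = g(t*)/(T + t*).
g'(t) = 0.64·35.7·t^-0.36. Setting 0.64·35.7·t^-0.36 = 35.7·t^0.64/(14+t) gives 0.64(14+t) = t, so 0.36·t = 0.64×14.
t* = 0.64×14/0.36 = 24.89 min.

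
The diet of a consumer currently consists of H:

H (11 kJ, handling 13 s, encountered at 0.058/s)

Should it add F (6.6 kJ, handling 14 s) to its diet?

Yes

Current rate: (0.058×11)/(1 + 0.058×13) = 0.3637 kJ/s.
Profitability of F: 6.6/14 = 0.4714 kJ/s.
Since 0.4714 > R, including F increases the long-run rate.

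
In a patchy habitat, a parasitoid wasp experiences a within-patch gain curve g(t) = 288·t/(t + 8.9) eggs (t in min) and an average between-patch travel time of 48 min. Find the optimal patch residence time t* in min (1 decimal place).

20.7 min

Optimal t* satisfies g'(t*) = g(t*)/(T + t*).
g'(t) = 288·8.9/(t + 8.9)². Setting 288·8.9/(t+8.9)² = 288t/[(t+8.9)(48+t)] gives 8.9(48+t) = t(t+8.9), so t² = 8.9×48 = 427.2.
t* = √427.2 = 20.67 min.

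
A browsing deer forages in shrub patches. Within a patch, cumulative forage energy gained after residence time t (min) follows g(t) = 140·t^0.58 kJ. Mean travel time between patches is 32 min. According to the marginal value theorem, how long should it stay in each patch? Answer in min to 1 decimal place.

44.2 min

Maximise g(t)/(T+t): set derivative to zero → g'(t)(T+t) = g(t).
g'(t) = 0.58·140·t^-0.42. Setting 0.58·140·t^-0.42 = 140·t^0.58/(32+t) gives 0.58(32+t) = t, so 0.42·t = 0.58×32.
t* = 0.58×32/0.42 = 44.19 min.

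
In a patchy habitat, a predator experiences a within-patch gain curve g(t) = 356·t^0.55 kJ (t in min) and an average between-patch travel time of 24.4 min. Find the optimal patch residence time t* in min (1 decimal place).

29.8 min

By the marginal value theorem, leave when the instantaneous gain rate g'(t) equals the habitat-wide average g(t)/(T + t).
g'(t) = 0.55·356·t^-0.45. Setting 0.55·356·t^-0.45 = 356·t^0.55/(24.4+t) gives 0.55(24.4+t) = t, so 0.45·t = 0.55×24.4.
t* = 0.55×24.4/0.45 = 29.82 min.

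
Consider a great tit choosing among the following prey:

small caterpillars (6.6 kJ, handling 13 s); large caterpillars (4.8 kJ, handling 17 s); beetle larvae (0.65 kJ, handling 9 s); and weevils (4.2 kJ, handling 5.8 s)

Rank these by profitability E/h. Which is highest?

weevils

Profitability E/h (kJ/s): small caterpillars = 6.6/13 = 0.508, large caterpillars = 4.8/17 = 0.282, beetle larvae = 0.65/9 = 0.0722, weevils = 4.2/5.8 = 0.724.
Ranked: weevils > small caterpillars > large caterpillars > beetle larvae.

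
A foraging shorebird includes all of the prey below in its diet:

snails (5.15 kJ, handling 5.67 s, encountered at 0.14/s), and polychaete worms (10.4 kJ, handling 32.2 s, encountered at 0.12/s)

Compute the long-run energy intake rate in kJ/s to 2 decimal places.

0.35 kJ/s

R = Σλ_iE_i / (1 + Σλ_ih_i)
Numerator: 0.14×5.15 + 0.12×10.4 = 1.969
Denominator: 1 + 0.14×5.67 + 0.12×32.2 = 5.658
R = 1.969/5.658 = 0.348 kJ/s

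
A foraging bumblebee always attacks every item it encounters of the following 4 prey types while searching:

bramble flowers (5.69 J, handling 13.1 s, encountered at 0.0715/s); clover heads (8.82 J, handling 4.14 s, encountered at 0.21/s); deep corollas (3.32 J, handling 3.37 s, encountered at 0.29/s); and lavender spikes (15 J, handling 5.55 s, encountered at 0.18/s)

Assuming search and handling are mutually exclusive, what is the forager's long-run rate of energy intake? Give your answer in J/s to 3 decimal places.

1.238 J/s

R = (0.0715×5.69 + 0.21×8.82 + 0.29×3.32 + 0.18×15) / (1 + 0.0715×13.1 + 0.21×4.14 + 0.29×3.37 + 0.18×5.55) = 5.922/4.782 = 1.238 J/s.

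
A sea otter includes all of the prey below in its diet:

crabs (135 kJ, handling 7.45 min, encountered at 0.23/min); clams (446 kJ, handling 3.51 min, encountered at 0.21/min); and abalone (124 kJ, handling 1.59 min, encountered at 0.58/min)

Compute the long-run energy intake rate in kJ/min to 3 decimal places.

R = Σλ_iE_i / (1 + Σλ_ih_i)
Numerator: 0.23×135 + 0.21×446 + 0.58×124 = 196.6
Denominator: 1 + 0.23×7.45 + 0.21×3.51 + 0.58×1.59 = 4.373
R = 196.6/4.373 = 44.97 kJ/min

44.967 kJ/min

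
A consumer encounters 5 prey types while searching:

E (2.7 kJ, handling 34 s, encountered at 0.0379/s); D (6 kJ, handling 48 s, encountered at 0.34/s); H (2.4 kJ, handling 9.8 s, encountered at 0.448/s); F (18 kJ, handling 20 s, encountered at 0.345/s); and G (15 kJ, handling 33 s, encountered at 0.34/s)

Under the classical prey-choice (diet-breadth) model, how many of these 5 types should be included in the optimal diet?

E/h in descending order: F 0.9, G 0.455, H 0.245, D 0.125, E 0.0794 kJ/s. The optimal diet is the largest prefix of this list for which every included type satisfies E_i/h_i > R on the types above it.
Rate on top 1: 0.7861. G: 0.455 < 0.7861 → exclude; stop.
Optimal diet: F — 1 of 5 types.

1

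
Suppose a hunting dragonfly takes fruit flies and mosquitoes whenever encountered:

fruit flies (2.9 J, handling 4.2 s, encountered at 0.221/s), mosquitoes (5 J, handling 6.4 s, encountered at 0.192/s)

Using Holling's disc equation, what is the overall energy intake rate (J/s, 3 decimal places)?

0.507 J/s

R = (0.221×2.9 + 0.192×5) / (1 + 0.221×4.2 + 0.192×6.4) = 1.601/3.157 = 0.5071 J/s.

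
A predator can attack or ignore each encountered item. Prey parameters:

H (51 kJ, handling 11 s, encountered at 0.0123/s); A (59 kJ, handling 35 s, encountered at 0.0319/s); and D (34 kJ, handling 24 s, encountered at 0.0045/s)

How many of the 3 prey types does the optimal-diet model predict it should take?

3

Rank by E/h (kJ/s): H 4.64, A 1.69, D 1.42. Include each in turn until the next type's E/h falls below the running intake rate.
Rate on top 1: 0.5525. A: 1.69 > 0.5525 → include.
Rate on top 2: 1.114. D: 1.42 > 1.114 → include.
Optimal diet: H, A, D — 3 of 3 types.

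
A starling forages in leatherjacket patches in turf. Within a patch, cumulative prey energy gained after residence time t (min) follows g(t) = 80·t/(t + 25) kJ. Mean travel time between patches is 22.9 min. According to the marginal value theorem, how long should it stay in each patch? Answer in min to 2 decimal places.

By the marginal value theorem, leave when the instantaneous gain rate g'(t) equals the habitat-wide average g(t)/(T + t).
g'(t) = 80·25/(t + 25)². Setting 80·25/(t+25)² = 80t/[(t+25)(22.9+t)] gives 25(22.9+t) = t(t+25), so t² = 25×22.9 = 572.5.
t* = √572.5 = 23.93 min.

23.93 min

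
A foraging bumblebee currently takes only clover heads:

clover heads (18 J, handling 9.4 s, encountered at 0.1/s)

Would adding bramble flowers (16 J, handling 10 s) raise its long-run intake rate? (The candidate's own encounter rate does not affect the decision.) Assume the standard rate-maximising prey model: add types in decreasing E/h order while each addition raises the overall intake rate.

Yes

On clover heads alone, R = ΣλE/(1+Σλh) = 1.8/1.94 = 0.9278 J/s.
bramble flowers: E/h = 16/10 = 1.6 J/s.
Since 1.6 > R, including bramble flowers increases the long-run rate.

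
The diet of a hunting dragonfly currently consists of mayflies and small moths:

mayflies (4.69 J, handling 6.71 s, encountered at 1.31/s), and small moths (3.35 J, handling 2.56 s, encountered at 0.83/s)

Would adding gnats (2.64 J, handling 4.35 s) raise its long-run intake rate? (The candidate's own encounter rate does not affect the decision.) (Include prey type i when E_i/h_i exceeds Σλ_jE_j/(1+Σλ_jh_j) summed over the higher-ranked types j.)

No

Intake rate on the current diet: R = (1.31×4.69 + 0.83×3.35) / (1 + 1.31×6.71 + 0.83×2.56) = 8.924/11.91 = 0.749 J/s.
gnats: E/h = 2.64/4.35 = 0.6069 J/s.
0.6069 < 0.749, so adding gnats would lower the average — exclude it.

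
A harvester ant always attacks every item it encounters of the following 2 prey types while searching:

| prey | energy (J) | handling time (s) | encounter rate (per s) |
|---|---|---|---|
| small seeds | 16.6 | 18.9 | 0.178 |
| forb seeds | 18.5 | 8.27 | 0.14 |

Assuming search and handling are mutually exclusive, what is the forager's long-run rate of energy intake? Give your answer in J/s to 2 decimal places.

R = Σλ_iE_i / (1 + Σλ_ih_i)
Numerator: 0.178×16.6 + 0.14×18.5 = 5.545
Denominator: 1 + 0.178×18.9 + 0.14×8.27 = 5.522
R = 5.545/5.522 = 1.004 J/s

1.00 J/s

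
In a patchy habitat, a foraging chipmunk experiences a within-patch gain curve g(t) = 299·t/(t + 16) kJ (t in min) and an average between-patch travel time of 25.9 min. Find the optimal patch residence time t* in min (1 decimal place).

Optimal t* satisfies g'(t*) = g(t*)/(T + t*).
g'(t) = 299·16/(t + 16)². Setting 299·16/(t+16)² = 299t/[(t+16)(25.9+t)] gives 16(25.9+t) = t(t+16), so t² = 16×25.9 = 414.4.
t* = √414.4 = 20.36 min.

20.4 min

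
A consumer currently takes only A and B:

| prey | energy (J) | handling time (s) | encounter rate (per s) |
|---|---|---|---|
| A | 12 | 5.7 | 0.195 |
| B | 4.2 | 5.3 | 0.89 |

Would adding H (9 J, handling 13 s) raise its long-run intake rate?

Intake rate on the current diet: R = (0.195×12 + 0.89×4.2) / (1 + 0.195×5.7 + 0.89×5.3) = 6.078/6.829 = 0.8901 J/s.
H: E/h = 9/13 = 0.6923 J/s.
Since 0.6923 < R, time spent handling H is better spent searching.

No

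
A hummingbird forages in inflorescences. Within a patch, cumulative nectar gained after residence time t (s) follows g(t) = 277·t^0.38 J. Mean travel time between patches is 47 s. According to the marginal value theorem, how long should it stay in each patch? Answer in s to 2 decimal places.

28.81 s

Optimal t* satisfies g'(t*) = g(t*)/(T + t*).
g'(t) = 0.38·277·t^-0.62. Setting 0.38·277·t^-0.62 = 277·t^0.38/(47+t) gives 0.38(47+t) = t, so 0.62·t = 0.38×47.
t* = 0.38×47/0.62 = 28.81 s.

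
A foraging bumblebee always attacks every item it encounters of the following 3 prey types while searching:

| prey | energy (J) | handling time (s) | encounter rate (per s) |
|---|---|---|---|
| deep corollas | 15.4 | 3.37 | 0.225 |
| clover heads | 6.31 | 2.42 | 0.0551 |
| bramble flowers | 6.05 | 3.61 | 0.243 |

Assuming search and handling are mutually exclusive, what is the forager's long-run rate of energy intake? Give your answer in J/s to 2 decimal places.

1.91 J/s

Energy encountered per unit search time: 0.225×15.4 + 0.0551×6.31 + 0.243×6.05 = 5.283 J/s.
Handling time per unit search time: 0.225×3.37 + 0.0551×2.42 + 0.243×3.61 = 1.769.
Rate = 5.283/(1 + 1.769) = 1.908 J/s.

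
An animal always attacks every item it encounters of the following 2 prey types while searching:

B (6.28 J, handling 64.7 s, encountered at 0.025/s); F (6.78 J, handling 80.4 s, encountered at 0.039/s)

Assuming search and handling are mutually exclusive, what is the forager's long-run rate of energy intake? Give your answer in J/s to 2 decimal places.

Energy encountered per unit search time: 0.025×6.28 + 0.039×6.78 = 0.4214 J/s.
Handling time per unit search time: 0.025×64.7 + 0.039×80.4 = 4.753.
Rate = 0.4214/(1 + 4.753) = 0.07325 J/s.

0.07 J/s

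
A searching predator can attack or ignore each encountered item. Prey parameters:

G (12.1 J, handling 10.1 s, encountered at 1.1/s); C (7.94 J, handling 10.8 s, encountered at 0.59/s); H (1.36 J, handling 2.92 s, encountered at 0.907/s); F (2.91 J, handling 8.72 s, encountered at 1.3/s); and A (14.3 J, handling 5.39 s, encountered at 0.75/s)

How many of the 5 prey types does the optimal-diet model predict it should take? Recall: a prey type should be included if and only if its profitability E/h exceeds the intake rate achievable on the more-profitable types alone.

Profitabilities (E/h, J/s): A 2.65, G 1.2, C 0.735, H 0.466, F 0.334. Add prey in this order while the next type's profitability exceeds the intake rate on those already taken.
Rate on top 1: 2.127. G: 1.2 < 2.127 → exclude; stop.
Optimal diet: A — 1 of 5 types.

1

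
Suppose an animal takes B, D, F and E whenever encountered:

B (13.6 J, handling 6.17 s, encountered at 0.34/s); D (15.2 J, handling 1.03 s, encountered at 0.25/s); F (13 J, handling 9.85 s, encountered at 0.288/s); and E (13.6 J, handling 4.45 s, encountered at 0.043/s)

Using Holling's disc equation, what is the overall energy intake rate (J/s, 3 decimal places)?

1.998 J/s

R = (0.34×13.6 + 0.25×15.2 + 0.288×13 + 0.043×13.6) / (1 + 0.34×6.17 + 0.25×1.03 + 0.288×9.85 + 0.043×4.45) = 12.75/6.383 = 1.998 J/s.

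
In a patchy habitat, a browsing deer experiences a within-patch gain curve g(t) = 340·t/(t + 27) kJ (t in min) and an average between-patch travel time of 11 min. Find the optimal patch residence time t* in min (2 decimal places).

By the marginal value theorem, leave when the instantaneous gain rate g'(t) equals the habitat-wide average g(t)/(T + t).
g'(t) = 340·27/(t + 27)². Setting 340·27/(t+27)² = 340t/[(t+27)(11+t)] gives 27(11+t) = t(t+27), so t² = 27×11 = 297.
t* = √297 = 17.23 min.

17.23 min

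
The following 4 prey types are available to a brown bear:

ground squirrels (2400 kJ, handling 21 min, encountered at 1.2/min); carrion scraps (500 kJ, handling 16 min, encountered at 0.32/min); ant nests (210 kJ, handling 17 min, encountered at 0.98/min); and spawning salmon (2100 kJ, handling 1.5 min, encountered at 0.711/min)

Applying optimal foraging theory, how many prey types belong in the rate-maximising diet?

1

Profitabilities (E/h, kJ/min): spawning salmon 1.4e+03, ground squirrels 114, carrion scraps 31.2, ant nests 12.4. Add prey in this order while the next type's profitability exceeds the intake rate on those already taken.
Rate on top 1: 722.5. ground squirrels: 114 < 722.5 → exclude; stop.
Optimal diet: spawning salmon — 1 of 4 types.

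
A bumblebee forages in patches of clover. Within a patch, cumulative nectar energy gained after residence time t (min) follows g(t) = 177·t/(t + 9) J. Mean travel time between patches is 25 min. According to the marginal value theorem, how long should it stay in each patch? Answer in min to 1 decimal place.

Maximise g(t)/(T+t): set derivative to zero → g'(t)(T+t) = g(t).
g'(t) = 177·9/(t + 9)². Setting 177·9/(t+9)² = 177t/[(t+9)(25+t)] gives 9(25+t) = t(t+9), so t² = 9×25 = 225.
t* = √225 = 15 min.

15.0 min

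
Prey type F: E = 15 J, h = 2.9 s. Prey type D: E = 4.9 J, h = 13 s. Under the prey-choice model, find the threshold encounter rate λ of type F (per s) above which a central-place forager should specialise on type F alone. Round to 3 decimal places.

0.027 per s

Drop type D once their profitability E₂/h₂ falls below the rate achievable on type F alone: E₂/h₂ = λE₁/(1 + λh₁).
Solve for λ: λE₁h₂ = E₂(1 + λh₁) → λ(E₁h₂ − E₂h₁) = E₂ → λ = E₂/(E₁h₂ − E₂h₁).
λ = 4.9/(15×13 − 4.9×2.9) = 4.9/180.8 = 0.0271 per s.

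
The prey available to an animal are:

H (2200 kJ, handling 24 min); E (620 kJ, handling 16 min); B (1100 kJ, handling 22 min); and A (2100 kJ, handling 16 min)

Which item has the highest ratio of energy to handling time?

Profitability E/h (kJ/min): H = 2200/24 = 91.7, E = 620/16 = 38.8, B = 1100/22 = 50, A = 2100/16 = 131.
Ranked: A > H > B > E.

A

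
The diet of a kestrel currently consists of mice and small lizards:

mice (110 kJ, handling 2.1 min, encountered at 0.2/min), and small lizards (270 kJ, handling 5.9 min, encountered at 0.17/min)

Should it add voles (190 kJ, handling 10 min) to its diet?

No

Current rate: (0.2×110 + 0.17×270)/(1 + 0.2×2.1 + 0.17×5.9) = 28.02 kJ/min.
Profitability of voles: 190/10 = 19 kJ/min.
Since 19 < R, time spent handling voles is better spent searching.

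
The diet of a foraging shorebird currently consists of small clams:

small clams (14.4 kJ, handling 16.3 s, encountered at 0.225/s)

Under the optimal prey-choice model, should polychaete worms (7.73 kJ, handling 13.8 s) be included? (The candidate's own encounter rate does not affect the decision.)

No

Current rate: (0.225×14.4)/(1 + 0.225×16.3) = 0.6942 kJ/s.
polychaete worms: E/h = 7.73/13.8 = 0.5601 kJ/s.
0.5601 < 0.6942, so adding polychaete worms would lower the average — exclude it.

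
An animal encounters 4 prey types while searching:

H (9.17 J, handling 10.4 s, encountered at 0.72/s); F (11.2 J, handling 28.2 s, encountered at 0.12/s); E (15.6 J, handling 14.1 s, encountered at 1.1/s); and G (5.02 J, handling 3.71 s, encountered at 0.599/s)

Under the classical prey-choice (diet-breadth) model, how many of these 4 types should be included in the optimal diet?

E/h in descending order: G 1.35, E 1.11, H 0.882, F 0.397 J/s. The optimal diet is the largest prefix of this list for which every included type satisfies E_i/h_i > R on the types above it.
Rate on top 1: 0.9332. E: 1.11 > 0.9332 → include.
Rate on top 2: 1.077. H: 0.882 < 1.077 → exclude; stop.
Optimal diet: G, E — 2 of 4 types.

2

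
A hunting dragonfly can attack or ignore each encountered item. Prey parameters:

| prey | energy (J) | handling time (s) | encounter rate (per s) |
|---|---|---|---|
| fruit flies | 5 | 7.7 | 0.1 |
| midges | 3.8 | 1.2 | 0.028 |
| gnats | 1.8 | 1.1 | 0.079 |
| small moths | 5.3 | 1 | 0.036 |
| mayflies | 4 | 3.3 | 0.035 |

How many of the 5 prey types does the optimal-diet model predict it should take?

5

E/h in descending order: small moths 5.3, midges 3.17, gnats 1.64, mayflies 1.21, fruit flies 0.649 J/s. The optimal diet is the largest prefix of this list for which every included type satisfies E_i/h_i > R on the types above it.
Rate on top 1: 0.1842. midges: 3.17 > 0.1842 → include.
Rate on top 2: 0.2779. gnats: 1.64 > 0.2779 → include.
Rate on top 3: 0.3799. mayflies: 1.21 > 0.3799 → include.
Rate on top 4: 0.4555. fruit flies: 0.649 > 0.4555 → include.
Optimal diet: small moths, midges, gnats, mayflies, fruit flies — 5 of 5 types.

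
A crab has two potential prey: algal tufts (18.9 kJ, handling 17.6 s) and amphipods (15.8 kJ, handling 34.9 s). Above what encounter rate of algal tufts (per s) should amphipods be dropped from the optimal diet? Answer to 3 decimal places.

Drop amphipods once their profitability E₂/h₂ falls below the rate achievable on algal tufts alone: E₂/h₂ = λE₁/(1 + λh₁).
Solve for λ: λE₁h₂ = E₂(1 + λh₁) → λ(E₁h₂ − E₂h₁) = E₂ → λ = E₂/(E₁h₂ − E₂h₁).
λ = 15.8/(18.9×34.9 − 15.8×17.6) = 15.8/381.5 = 0.04141 per s.

0.041 per s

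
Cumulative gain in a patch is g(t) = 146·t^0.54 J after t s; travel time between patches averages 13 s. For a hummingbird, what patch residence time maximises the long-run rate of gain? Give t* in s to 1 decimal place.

Optimal t* satisfies g'(t*) = g(t*)/(T + t*).
g'(t) = 0.54·146·t^-0.46. Setting 0.54·146·t^-0.46 = 146·t^0.54/(13+t) gives 0.54(13+t) = t, so 0.46·t = 0.54×13.
t* = 0.54×13/0.46 = 15.26 s.

15.3 s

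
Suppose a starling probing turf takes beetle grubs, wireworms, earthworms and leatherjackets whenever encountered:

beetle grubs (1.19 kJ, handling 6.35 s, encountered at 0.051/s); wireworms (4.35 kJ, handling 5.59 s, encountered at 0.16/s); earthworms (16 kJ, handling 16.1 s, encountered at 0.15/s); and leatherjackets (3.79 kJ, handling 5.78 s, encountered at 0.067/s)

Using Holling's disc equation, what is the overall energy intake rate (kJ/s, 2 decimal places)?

R = (0.051×1.19 + 0.16×4.35 + 0.15×16 + 0.067×3.79) / (1 + 0.051×6.35 + 0.16×5.59 + 0.15×16.1 + 0.067×5.78) = 3.411/5.021 = 0.6793 kJ/s.

0.68 kJ/s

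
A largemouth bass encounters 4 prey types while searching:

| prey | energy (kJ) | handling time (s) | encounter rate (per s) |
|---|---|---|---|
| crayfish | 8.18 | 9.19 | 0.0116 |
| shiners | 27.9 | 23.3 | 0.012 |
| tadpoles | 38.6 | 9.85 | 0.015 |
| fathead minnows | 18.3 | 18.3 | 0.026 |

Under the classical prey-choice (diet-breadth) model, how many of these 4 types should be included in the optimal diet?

Profitabilities (E/h, kJ/s): tadpoles 3.92, shiners 1.2, fathead minnows 1, crayfish 0.89. Add prey in this order while the next type's profitability exceeds the intake rate on those already taken.
Rate on top 1: 0.5045. shiners: 1.2 > 0.5045 → include.
Rate on top 2: 0.6402. fathead minnows: 1 > 0.6402 → include.
Rate on top 3: 0.7302. crayfish: 0.89 > 0.7302 → include.
Optimal diet: tadpoles, shiners, fathead minnows, crayfish — 4 of 4 types.

4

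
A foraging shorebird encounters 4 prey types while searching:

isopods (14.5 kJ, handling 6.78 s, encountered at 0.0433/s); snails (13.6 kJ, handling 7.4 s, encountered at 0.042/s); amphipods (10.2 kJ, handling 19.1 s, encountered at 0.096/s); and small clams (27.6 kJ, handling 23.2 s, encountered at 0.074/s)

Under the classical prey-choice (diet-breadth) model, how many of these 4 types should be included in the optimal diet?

3

Rank by E/h (kJ/s): isopods 2.14, snails 1.84, small clams 1.19, amphipods 0.534. Include each in turn until the next type's E/h falls below the running intake rate.
Rate on top 1: 0.4854. snails: 1.84 > 0.4854 → include.
Rate on top 2: 0.7474. small clams: 1.19 > 0.7474 → include.
Rate on top 3: 0.976. amphipods: 0.534 < 0.976 → exclude; stop.
Optimal diet: isopods, snails, small clams — 3 of 4 types.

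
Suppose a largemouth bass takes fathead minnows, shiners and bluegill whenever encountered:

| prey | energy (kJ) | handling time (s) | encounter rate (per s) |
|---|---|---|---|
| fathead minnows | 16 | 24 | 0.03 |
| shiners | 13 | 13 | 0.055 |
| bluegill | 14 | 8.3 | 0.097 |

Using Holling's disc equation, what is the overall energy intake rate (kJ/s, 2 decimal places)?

R = (0.03×16 + 0.055×13 + 0.097×14) / (1 + 0.03×24 + 0.055×13 + 0.097×8.3) = 2.553/3.24 = 0.7879 kJ/s.

0.79 kJ/s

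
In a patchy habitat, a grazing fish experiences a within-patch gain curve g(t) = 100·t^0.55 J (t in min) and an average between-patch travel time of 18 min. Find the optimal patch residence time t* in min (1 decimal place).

22.0 min

By the marginal value theorem, leave when the instantaneous gain rate g'(t) equals the habitat-wide average g(t)/(T + t).
g'(t) = 0.55·100·t^-0.45. Setting 0.55·100·t^-0.45 = 100·t^0.55/(18+t) gives 0.55(18+t) = t, so 0.45·t = 0.55×18.
t* = 0.55×18/0.45 = 22 min.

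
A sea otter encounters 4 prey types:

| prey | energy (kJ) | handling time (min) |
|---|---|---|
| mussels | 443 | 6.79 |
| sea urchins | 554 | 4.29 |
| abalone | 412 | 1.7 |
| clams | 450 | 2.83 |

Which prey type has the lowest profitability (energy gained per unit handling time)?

mussels

In descending order of E/h:
abalone: 412/1.7 = 242 kJ/min
clams: 450/2.83 = 159 kJ/min
sea urchins: 554/4.29 = 129 kJ/min
mussels: 443/6.79 = 65.2 kJ/min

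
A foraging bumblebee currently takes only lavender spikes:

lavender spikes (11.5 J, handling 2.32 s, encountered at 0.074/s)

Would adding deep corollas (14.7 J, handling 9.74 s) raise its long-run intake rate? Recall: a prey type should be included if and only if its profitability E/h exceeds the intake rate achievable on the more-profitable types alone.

On lavender spikes alone, R = ΣλE/(1+Σλh) = 0.851/1.172 = 0.7263 J/s.
Profitability of deep corollas: 14.7/9.74 = 1.509 J/s.
1.509 > 0.7263, so adding deep corollas raises the average — include it.

Yes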